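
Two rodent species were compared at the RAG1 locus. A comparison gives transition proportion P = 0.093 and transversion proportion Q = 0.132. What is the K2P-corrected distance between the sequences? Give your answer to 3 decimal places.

0.268

Under the Kimura two-parameter model, d = −½ ln(1 − 2P − Q) − ¼ ln(1 − 2Q).
1 − 2P − Q = 0.682, giving −½ ln(0.682) = 0.191363.
1 − 2Q = 0.736, giving −¼ ln(0.736) = 0.076631.
d = 0.191363 + 0.076631 = 0.267994.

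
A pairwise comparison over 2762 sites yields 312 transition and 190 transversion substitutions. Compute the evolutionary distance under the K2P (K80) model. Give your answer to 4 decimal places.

0.2116

P = 312/2762 ≈ 0.112962 and Q = 190/2762 ≈ 0.068791.
Under the Kimura two-parameter model, d = −½ ln(1 − 2P − Q) − ¼ ln(1 − 2Q).
1 − 2P − Q = 0.705285, giving −½ ln(0.705285) = 0.174577.
1 − 2Q = 0.862418, giving −¼ ln(0.862418) = 0.037004.
d = 0.174577 + 0.037004 = 0.211581.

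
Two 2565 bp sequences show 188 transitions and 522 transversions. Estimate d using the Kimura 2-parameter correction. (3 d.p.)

0.346

P = 188/2565 ≈ 0.073294 and Q = 522/2565 ≈ 0.203509.
Under the Kimura two-parameter model, d = −½ ln(1 − 2P − Q) − ¼ ln(1 − 2Q).
1 − 2P − Q = 0.649903, giving −½ ln(0.649903) = 0.215466.
1 − 2Q = 0.592982, giving −¼ ln(0.592982) = 0.130648.
d = 0.215466 + 0.130648 = 0.346114.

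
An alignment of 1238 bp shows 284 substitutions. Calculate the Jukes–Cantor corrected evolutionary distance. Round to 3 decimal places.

0.274

p = 284/1238 ≈ 0.229402.
d = −(3/4) ln(1 − 4p/3) = −0.75 ln(1 − 0.305869) = −0.75 ln(0.694131)
  = −0.75 × (-0.365095) = 0.273821 substitutions/site.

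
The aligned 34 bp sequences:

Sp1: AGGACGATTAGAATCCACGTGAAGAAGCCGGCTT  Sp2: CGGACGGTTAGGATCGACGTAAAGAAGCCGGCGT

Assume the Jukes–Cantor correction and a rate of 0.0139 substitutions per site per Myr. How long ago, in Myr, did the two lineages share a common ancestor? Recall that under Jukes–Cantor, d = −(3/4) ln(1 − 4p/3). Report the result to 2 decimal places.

The sequences differ at 6 of 34 sites (1, 7, 12, 16, 21, 33), so p = 6/34 ≈ 0.176471.
d = −(3/4) ln(1 − 4p/3) = −0.75 ln(1 − 0.235295) = −0.75 ln(0.764705)
  = −0.75 × (-0.268265) = 0.201199 substitutions/site.
Under a molecular clock d = 2μt, so t = d/(2μ) = 0.201199 / (2 × 0.0139) = 7.24 Myr.

7.24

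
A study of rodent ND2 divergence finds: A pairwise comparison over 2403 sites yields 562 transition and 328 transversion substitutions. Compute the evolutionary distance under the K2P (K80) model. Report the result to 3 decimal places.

0.543

P = 562/2403 ≈ 0.233874 and Q = 328/2403 ≈ 0.136496.
Under the Kimura two-parameter model, d = −½ ln(1 − 2P − Q) − ¼ ln(1 − 2Q).
1 − 2P − Q = 0.395756, giving −½ ln(0.395756) = 0.463479.
1 − 2Q = 0.727008, giving −¼ ln(0.727008) = 0.079704.
d = 0.463479 + 0.079704 = 0.543183.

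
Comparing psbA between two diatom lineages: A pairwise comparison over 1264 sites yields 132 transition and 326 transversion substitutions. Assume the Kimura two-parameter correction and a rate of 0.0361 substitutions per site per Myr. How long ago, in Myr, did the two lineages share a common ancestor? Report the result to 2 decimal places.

6.87

P = 132/1264 ≈ 0.10443 and Q = 326/1264 ≈ 0.257911.
Under the Kimura two-parameter model, d = −½ ln(1 − 2P − Q) − ¼ ln(1 − 2Q).
1 − 2P − Q = 0.533229, giving −½ ln(0.533229) = 0.314402.
1 − 2Q = 0.484178, giving −¼ ln(0.484178) = 0.181326.
d = 0.314402 + 0.181326 = 0.495728.
Under a molecular clock d = 2μt, so t = d/(2μ) = 0.495728 / (2 × 0.0361) = 6.87 Myr.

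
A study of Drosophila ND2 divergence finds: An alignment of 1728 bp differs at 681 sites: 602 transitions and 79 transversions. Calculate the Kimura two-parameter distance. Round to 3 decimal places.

0.702

P = 602/1728 ≈ 0.34838 and Q = 79/1728 ≈ 0.045718.
Under the Kimura two-parameter model, d = −½ ln(1 − 2P − Q) − ¼ ln(1 − 2Q).
1 − 2P − Q = 0.257522, giving −½ ln(0.257522) = 0.678325.
1 − 2Q = 0.908564, giving −¼ ln(0.908564) = 0.023972.
d = 0.678325 + 0.023972 = 0.702297.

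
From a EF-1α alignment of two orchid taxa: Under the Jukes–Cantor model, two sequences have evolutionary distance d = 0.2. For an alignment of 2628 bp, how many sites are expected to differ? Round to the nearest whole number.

Invert JC69: p = (3/4)(1 − e^(−4d/3)) = 0.75 × (1 − e^(-0.266667)) = 0.75 × (1 − 0.765928) = 0.175554.
Expected differing sites = pL ≈ 0.175554 × 2628 = 461.355912 ≈ 461.

461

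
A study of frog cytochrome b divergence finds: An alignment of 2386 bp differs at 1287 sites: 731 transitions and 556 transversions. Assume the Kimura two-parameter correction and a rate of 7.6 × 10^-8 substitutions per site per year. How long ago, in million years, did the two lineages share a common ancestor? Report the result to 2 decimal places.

P = 731/2386 ≈ 0.30637 and Q = 556/2386 ≈ 0.233026.
Under the Kimura two-parameter model, d = −½ ln(1 − 2P − Q) − ¼ ln(1 − 2Q).
1 − 2P − Q = 0.154234, giving −½ ln(0.154234) = 0.934642.
1 − 2Q = 0.533948, giving −¼ ln(0.533948) = 0.156864.
d = 0.934642 + 0.156864 = 1.091506.
Under a molecular clock d = 2μt, so t = d/(2μ) = 1.091506 / (2 × 7.6 × 10^-8) = 7.18 million years.

7.18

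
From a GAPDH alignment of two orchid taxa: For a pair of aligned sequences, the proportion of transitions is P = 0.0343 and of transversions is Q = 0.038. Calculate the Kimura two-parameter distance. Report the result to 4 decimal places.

Under the Kimura two-parameter model, d = −½ ln(1 − 2P − Q) − ¼ ln(1 − 2Q).
1 − 2P − Q = 0.8934, giving −½ ln(0.8934) = 0.056360.
1 − 2Q = 0.924, giving −¼ ln(0.924) = 0.019761.
d = 0.056360 + 0.019761 = 0.076121.

0.0761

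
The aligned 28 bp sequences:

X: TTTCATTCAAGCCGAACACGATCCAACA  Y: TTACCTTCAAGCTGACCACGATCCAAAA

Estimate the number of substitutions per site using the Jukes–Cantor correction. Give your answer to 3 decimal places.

The sequences differ at 5 of 28 sites (3, 5, 13, 16, 27), so p = 5/28 ≈ 0.178571.
d = −(3/4) ln(1 − 4p/3) = −0.75 ln(1 − 0.238095) = −0.75 ln(0.761905)
  = −0.75 × (-0.271933) = 0.203950 substitutions/site.

0.204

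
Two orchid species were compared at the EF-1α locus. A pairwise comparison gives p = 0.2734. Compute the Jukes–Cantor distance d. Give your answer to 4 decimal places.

d = −(3/4) ln(1 − 4p/3) = −0.75 ln(1 − 0.364533) = −0.75 ln(0.635467)
  = −0.75 × (-0.453395) = 0.340046 substitutions/site.

0.3400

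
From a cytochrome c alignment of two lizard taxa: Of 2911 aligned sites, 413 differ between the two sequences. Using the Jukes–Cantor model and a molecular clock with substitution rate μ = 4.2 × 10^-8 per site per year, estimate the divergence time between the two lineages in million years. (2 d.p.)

p = 413/2911 ≈ 0.141876.
d = −(3/4) ln(1 − 4p/3) = −0.75 ln(1 − 0.189168) = −0.75 ln(0.810832)
  = −0.75 × (-0.209694) = 0.157271 substitutions/site.
Under a molecular clock d = 2μt, so t = d/(2μ) = 0.157271 / (2 × 4.2 × 10^-8) = 1.87 million years.

1.87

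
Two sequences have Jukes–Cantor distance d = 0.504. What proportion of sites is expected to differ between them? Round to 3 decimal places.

0.367

p = (3/4)(1 − e^(−4d/3)) = 0.75 × (1 − e^(-0.672)) = 0.75 × (1 − 0.510686) = 0.366986.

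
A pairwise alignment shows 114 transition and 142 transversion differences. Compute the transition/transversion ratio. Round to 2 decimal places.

0.80

R = 114/142 = 0.802816… ≈ 0.80 (to 2 d.p.).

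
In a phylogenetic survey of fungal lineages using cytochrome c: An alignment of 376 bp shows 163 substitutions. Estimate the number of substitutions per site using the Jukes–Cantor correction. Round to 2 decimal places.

0.65

p = 163/376 ≈ 0.433511.
d = −(3/4) ln(1 − 4p/3) = −0.75 ln(1 − 0.578015) = −0.75 ln(0.421985)
  = −0.75 × (-0.862786) = 0.647090 substitutions/site.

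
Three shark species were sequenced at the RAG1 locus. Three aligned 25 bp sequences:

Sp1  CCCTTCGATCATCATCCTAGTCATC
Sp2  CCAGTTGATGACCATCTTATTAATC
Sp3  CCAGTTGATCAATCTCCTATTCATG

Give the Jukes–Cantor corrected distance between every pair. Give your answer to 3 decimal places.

Sp1–Sp2: 8/25 sites differ → p = 0.32, d = −0.75 ln(1 − 0.426667) = 0.417216 ≈ 0.417.
Sp1–Sp3: 8/25 sites differ → p = 0.32, d = −0.75 ln(1 − 0.426667) = 0.417216 ≈ 0.417.
Sp2–Sp3: 7/25 sites differ → p = 0.28, d = −0.75 ln(1 − 0.373333) = 0.350505 ≈ 0.351.

d(Sp1,Sp2) = 0.417, d(Sp1,Sp3) = 0.417, d(Sp2,Sp3) = 0.351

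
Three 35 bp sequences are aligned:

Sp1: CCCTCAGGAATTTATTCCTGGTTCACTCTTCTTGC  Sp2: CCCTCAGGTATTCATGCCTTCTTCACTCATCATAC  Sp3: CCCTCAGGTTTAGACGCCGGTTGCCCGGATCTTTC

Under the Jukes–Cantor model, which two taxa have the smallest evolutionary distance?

Sp1–Sp2: 8/35 differ, p = 0.229, d = 0.273.
Sp1–Sp3: 14/35 differ, p = 0.400, d = 0.572.
Sp2–Sp3: 13/35 differ, p = 0.371, d = 0.513.
The smallest distance is between Sp1 and Sp2.

Sp1 and Sp2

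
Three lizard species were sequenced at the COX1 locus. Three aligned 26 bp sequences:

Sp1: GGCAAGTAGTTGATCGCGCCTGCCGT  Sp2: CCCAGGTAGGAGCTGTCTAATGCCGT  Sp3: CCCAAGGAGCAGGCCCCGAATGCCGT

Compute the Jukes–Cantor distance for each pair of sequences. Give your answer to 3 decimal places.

Sp1–Sp2: 11/26 sites differ → p ≈ 0.423077, d = −0.75 ln(1 − 0.564103) = 0.622762 ≈ 0.623.
Sp1–Sp3: 10/26 sites differ → p ≈ 0.384615, d = −0.75 ln(1 − 0.51282) = 0.539341 ≈ 0.539.
Sp2–Sp3: 8/26 sites differ → p ≈ 0.307692, d = −0.75 ln(1 − 0.410256) = 0.396050 ≈ 0.396.

d(Sp1,Sp2) = 0.623, d(Sp1,Sp3) = 0.539, d(Sp2,Sp3) = 0.396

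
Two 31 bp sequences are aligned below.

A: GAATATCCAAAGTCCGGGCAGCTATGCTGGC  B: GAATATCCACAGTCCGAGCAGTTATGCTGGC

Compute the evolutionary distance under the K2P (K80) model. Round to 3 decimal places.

Of 31 sites, 2 differences are transitions and 1 are transversions, so P = 2/31 ≈ 0.064516 and Q = 1/31 ≈ 0.032258.
Under the Kimura two-parameter model, d = −½ ln(1 − 2P − Q) − ¼ ln(1 − 2Q).
1 − 2P − Q = 0.83871, giving −½ ln(0.83871) = 0.087945.
1 − 2Q = 0.935484, giving −¼ ln(0.935484) = 0.016673.
d = 0.087945 + 0.016673 = 0.104618.

0.105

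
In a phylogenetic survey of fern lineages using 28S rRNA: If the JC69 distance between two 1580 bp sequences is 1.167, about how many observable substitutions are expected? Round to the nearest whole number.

935

Invert JC69: p = (3/4)(1 − e^(−4d/3)) = 0.75 × (1 − e^(-1.556)) = 0.75 × (1 − 0.210978) = 0.591767.
Expected differing sites = pL ≈ 0.591767 × 1580 = 934.99186 ≈ 935.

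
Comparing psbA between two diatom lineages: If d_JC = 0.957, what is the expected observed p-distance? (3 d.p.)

0.541

p = (3/4)(1 − e^(−4d/3)) = 0.75 × (1 − e^(-1.276)) = 0.75 × (1 − 0.279152) = 0.540636.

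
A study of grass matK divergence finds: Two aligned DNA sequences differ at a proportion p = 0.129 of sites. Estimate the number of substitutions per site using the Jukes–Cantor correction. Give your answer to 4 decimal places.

d = −(3/4) ln(1 − 4p/3) = −0.75 ln(1 − 0.172) = −0.75 ln(0.828)
  = −0.75 × (-0.188742) = 0.141557 substitutions/site.

0.1416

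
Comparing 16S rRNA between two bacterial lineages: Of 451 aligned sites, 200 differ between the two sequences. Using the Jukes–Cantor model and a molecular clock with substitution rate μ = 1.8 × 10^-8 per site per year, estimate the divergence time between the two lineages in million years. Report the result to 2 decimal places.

p = 200/451 ≈ 0.443459.
d = −(3/4) ln(1 − 4p/3) = −0.75 ln(1 − 0.591279) = −0.75 ln(0.408721)
  = −0.75 × (-0.894723) = 0.671042 substitutions/site.
Under a molecular clock d = 2μt, so t = d/(2μ) = 0.671042 / (2 × 1.8 × 10^-8) = 18.64 million years.

18.64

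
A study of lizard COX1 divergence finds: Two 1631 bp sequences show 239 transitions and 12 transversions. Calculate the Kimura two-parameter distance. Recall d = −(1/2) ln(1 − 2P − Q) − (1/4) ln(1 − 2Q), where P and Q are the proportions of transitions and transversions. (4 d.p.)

0.1824

P = 239/1631 ≈ 0.146536 and Q = 12/1631 ≈ 0.007357.
Under the Kimura two-parameter model, d = −½ ln(1 − 2P − Q) − ¼ ln(1 − 2Q).
1 − 2P − Q = 0.699571, giving −½ ln(0.699571) = 0.178644.
1 − 2Q = 0.985286, giving −¼ ln(0.985286) = 0.003706.
d = 0.178644 + 0.003706 = 0.182350.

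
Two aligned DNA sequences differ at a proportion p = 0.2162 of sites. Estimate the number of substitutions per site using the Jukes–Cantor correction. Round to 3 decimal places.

0.255

d = −(3/4) ln(1 − 4p/3) = −0.75 ln(1 − 0.288267) = −0.75 ln(0.711733)
  = −0.75 × (-0.340052) = 0.255039 substitutions/site.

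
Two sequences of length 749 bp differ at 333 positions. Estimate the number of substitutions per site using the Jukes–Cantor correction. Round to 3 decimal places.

p = 333/749 ≈ 0.444593.
d = −(3/4) ln(1 − 4p/3) = −0.75 ln(1 − 0.592791) = −0.75 ln(0.407209)
  = −0.75 × (-0.898429) = 0.673822 substitutions/site.

0.674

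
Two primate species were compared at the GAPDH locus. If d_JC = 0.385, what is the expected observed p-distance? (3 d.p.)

p = (3/4)(1 − e^(−4d/3)) = 0.75 × (1 − e^(-0.513333)) = 0.75 × (1 − 0.598497) = 0.301127.

0.301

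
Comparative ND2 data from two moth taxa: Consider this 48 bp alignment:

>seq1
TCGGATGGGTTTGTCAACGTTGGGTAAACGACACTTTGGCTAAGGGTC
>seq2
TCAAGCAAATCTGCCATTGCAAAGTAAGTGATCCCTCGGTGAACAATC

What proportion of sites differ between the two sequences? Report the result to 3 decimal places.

The sequences differ at 26 of 48 positions.
p = 26/48 = 0.541666… ≈ 0.542 (to 3 d.p.).

0.542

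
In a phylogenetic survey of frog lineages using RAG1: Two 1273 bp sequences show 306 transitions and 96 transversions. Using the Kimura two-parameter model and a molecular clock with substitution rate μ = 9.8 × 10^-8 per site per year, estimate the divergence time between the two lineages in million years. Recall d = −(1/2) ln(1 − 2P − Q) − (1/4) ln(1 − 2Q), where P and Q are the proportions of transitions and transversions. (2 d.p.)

P = 306/1273 ≈ 0.240377 and Q = 96/1273 ≈ 0.075412.
Under the Kimura two-parameter model, d = −½ ln(1 − 2P − Q) − ¼ ln(1 − 2Q).
1 − 2P − Q = 0.443834, giving −½ ln(0.443834) = 0.406152.
1 − 2Q = 0.849176, giving −¼ ln(0.849176) = 0.040872.
d = 0.406152 + 0.040872 = 0.447024.
Under a molecular clock d = 2μt, so t = d/(2μ) = 0.447024 / (2 × 9.8 × 10^-8) = 2.28 million years.

2.28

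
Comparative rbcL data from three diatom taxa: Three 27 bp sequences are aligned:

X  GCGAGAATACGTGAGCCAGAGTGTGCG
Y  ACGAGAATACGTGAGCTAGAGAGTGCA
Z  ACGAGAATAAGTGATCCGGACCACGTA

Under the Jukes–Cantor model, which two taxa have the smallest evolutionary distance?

X–Y: 4/27 differ, p = 0.148, d = 0.165.
X–Z: 10/27 differ, p = 0.370, d = 0.511.
Y–Z: 9/27 differ, p = 0.333, d = 0.441.
The smallest distance is between X and Y.

X and Y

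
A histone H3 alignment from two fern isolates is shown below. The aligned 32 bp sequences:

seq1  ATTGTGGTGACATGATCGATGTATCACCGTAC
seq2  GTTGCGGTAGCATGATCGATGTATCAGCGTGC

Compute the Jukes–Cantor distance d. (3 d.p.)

The sequences differ at 6 of 32 sites (1, 5, 9, 10, 27, 31), so p = 6/32 = 0.1875.
d = −(3/4) ln(1 − 4p/3) = −0.75 ln(1 − 0.25) = −0.75 ln(0.75)
  = −0.75 × (-0.287682) = 0.215762 substitutions/site.

0.216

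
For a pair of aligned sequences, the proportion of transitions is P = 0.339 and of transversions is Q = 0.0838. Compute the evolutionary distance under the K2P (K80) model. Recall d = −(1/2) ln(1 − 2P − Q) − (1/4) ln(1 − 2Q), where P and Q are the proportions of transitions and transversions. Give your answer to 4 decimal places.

0.7632

Under the Kimura two-parameter model, d = −½ ln(1 − 2P − Q) − ¼ ln(1 − 2Q).
1 − 2P − Q = 0.2382, giving −½ ln(0.2382) = 0.717322.
1 − 2Q = 0.8324, giving −¼ ln(0.8324) = 0.045861.
d = 0.717322 + 0.045861 = 0.763183.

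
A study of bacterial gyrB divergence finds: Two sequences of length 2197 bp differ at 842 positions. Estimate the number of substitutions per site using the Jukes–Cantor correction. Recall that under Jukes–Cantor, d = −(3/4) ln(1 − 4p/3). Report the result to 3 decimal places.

p = 842/2197 ≈ 0.38325.
d = −(3/4) ln(1 − 4p/3) = −0.75 ln(1 − 0.511) = −0.75 ln(0.489)
  = −0.75 × (-0.715393) = 0.536545 substitutions/site.

0.537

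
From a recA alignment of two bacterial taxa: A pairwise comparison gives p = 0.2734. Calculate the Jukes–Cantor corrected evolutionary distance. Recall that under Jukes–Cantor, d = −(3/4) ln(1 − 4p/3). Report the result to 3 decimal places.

d = −(3/4) ln(1 − 4p/3) = −0.75 ln(1 − 0.364533) = −0.75 ln(0.635467)
  = −0.75 × (-0.453395) = 0.340046 substitutions/site.

0.340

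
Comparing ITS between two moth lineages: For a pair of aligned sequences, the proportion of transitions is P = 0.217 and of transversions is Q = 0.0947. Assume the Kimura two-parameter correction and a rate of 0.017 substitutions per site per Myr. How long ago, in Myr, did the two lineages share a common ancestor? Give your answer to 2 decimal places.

12.61

Under the Kimura two-parameter model, d = −½ ln(1 − 2P − Q) − ¼ ln(1 − 2Q).
1 − 2P − Q = 0.4713, giving −½ ln(0.4713) = 0.376130.
1 − 2Q = 0.8106, giving −¼ ln(0.8106) = 0.052495.
d = 0.376130 + 0.052495 = 0.428625.
Under a molecular clock d = 2μt, so t = d/(2μ) = 0.428625 / (2 × 0.017) = 12.61 Myr.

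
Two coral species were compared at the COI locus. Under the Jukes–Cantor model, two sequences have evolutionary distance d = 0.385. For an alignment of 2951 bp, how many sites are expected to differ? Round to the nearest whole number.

Invert JC69: p = (3/4)(1 − e^(−4d/3)) = 0.75 × (1 − e^(-0.513333)) = 0.75 × (1 − 0.598497) = 0.301127.
Expected differing sites = pL ≈ 0.301127 × 2951 = 888.625777 ≈ 889.

889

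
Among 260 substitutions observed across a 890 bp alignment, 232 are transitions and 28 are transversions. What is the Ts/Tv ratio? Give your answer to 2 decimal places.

8.29

R = 232/28 = 8.285714… ≈ 8.29 (to 2 d.p.).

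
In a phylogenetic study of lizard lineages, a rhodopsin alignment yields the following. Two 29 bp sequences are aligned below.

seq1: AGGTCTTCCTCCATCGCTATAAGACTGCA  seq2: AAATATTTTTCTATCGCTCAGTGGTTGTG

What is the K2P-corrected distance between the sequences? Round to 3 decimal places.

Of 29 sites, 10 differences are transitions and 4 are transversions, so P = 10/29 ≈ 0.344828 and Q = 4/29 ≈ 0.137931.
Under the Kimura two-parameter model, d = −½ ln(1 − 2P − Q) − ¼ ln(1 − 2Q).
1 − 2P − Q = 0.172413, giving −½ ln(0.172413) = 0.878931.
1 − 2Q = 0.724138, giving −¼ ln(0.724138) = 0.080693.
d = 0.878931 + 0.080693 = 0.959624.

0.960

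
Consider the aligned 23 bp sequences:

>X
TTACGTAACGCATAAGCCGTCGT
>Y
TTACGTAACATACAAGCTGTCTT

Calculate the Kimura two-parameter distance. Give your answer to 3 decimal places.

Of 23 sites, 4 differences are transitions and 1 are transversions, so P = 4/23 ≈ 0.173913 and Q = 1/23 ≈ 0.043478.
Under the Kimura two-parameter model, d = −½ ln(1 − 2P − Q) − ¼ ln(1 − 2Q).
1 − 2P − Q = 0.608696, giving −½ ln(0.608696) = 0.248218.
1 − 2Q = 0.913044, giving −¼ ln(0.913044) = 0.022743.
d = 0.248218 + 0.022743 = 0.270961.

0.271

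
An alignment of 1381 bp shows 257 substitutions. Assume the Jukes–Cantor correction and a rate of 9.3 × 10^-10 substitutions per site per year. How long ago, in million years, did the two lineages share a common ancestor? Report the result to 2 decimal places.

115.00

p = 257/1381 ≈ 0.186097.
d = −(3/4) ln(1 − 4p/3) = −0.75 ln(1 − 0.248129) = −0.75 ln(0.751871)
  = −0.75 × (-0.285191) = 0.213893 substitutions/site.
Under a molecular clock d = 2μt, so t = d/(2μ) = 0.213893 / (2 × 9.3 × 10^-10) = 115.00 million years.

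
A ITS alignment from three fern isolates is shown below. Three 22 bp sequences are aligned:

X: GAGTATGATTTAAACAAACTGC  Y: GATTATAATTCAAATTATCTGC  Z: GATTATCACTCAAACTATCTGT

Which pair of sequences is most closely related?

Y and Z

X–Y: 6/22 differ, p = 0.273, d = 0.339.
X–Z: 7/22 differ, p = 0.318, d = 0.414.
Y–Z: 4/22 differ, p = 0.182, d = 0.208.
The smallest distance is between Y and Z.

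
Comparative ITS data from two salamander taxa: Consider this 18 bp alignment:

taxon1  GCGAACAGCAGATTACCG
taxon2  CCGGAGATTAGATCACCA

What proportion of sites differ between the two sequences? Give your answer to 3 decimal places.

The sequences differ at 7 of 18 positions (sites 1, 4, 6, 8, 9, 14, 18).
p = 7/18 = 0.388888… ≈ 0.389 (to 3 d.p.).

0.389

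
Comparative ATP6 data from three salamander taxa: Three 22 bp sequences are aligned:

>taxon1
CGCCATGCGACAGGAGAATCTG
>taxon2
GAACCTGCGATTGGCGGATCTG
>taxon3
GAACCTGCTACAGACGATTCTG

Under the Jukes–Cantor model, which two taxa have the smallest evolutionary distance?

taxon2 and taxon3

taxon1–taxon2: 8/22 differ, p = 0.364, d = 0.497.
taxon1–taxon3: 8/22 differ, p = 0.364, d = 0.497.
taxon2–taxon3: 6/22 differ, p = 0.273, d = 0.339.
The smallest distance is between taxon2 and taxon3.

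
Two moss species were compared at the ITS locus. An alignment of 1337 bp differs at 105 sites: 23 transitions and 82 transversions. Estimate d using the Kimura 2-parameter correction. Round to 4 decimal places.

P = 23/1337 ≈ 0.017203 and Q = 82/1337 ≈ 0.061331.
Under the Kimura two-parameter model, d = −½ ln(1 − 2P − Q) − ¼ ln(1 − 2Q).
1 − 2P − Q = 0.904263, giving −½ ln(0.904263) = 0.050318.
1 − 2Q = 0.877338, giving −¼ ln(0.877338) = 0.032716.
d = 0.050318 + 0.032716 = 0.083034.

0.0830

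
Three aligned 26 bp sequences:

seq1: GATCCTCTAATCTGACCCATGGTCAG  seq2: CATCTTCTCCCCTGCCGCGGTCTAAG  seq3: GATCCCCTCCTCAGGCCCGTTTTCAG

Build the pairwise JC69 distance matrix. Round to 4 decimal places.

seq1–seq2: 12/26 sites differ → p ≈ 0.461538, d = −0.75 ln(1 − 0.615384) = 0.716632 ≈ 0.7166.
seq1–seq3: 8/26 sites differ → p ≈ 0.307692, d = −0.75 ln(1 − 0.410256) = 0.396050 ≈ 0.3961.
seq2–seq3: 10/26 sites differ → p ≈ 0.384615, d = −0.75 ln(1 − 0.51282) = 0.539341 ≈ 0.5393.

d(seq1,seq2) = 0.7166, d(seq1,seq3) = 0.3961, d(seq2,seq3) = 0.5393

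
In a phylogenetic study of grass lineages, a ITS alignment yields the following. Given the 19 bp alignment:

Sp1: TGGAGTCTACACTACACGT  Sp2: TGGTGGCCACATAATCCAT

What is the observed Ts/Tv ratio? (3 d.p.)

1.000

Transitions are A↔G and C↔T; transversions are all other mismatches.
Transitions: 4. Transversions: 4.
R = 4/4 = 1.000.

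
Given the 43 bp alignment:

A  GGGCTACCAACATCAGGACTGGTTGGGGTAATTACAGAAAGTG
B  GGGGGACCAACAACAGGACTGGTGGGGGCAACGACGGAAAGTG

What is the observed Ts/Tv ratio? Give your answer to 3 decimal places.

Transitions are A↔G and C↔T; transversions are all other mismatches.
Transitions: 3. Transversions: 5.
R = 3/5 = 0.600.

0.600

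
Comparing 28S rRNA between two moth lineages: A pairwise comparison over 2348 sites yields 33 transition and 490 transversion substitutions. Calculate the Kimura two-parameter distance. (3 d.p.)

P = 33/2348 ≈ 0.014055 and Q = 490/2348 ≈ 0.208688.
Under the Kimura two-parameter model, d = −½ ln(1 − 2P − Q) − ¼ ln(1 − 2Q).
1 − 2P − Q = 0.763202, giving −½ ln(0.763202) = 0.135116.
1 − 2Q = 0.582624, giving −¼ ln(0.582624) = 0.135053.
d = 0.135116 + 0.135053 = 0.270169.

0.270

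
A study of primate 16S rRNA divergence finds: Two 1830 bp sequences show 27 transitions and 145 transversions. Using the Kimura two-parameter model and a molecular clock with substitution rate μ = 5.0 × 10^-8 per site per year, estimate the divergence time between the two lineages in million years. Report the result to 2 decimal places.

1.01

P = 27/1830 ≈ 0.014754 and Q = 145/1830 ≈ 0.079235.
Under the Kimura two-parameter model, d = −½ ln(1 − 2P − Q) − ¼ ln(1 − 2Q).
1 − 2P − Q = 0.891257, giving −½ ln(0.891257) = 0.057561.
1 − 2Q = 0.84153, giving −¼ ln(0.84153) = 0.043133.
d = 0.057561 + 0.043133 = 0.100694.
Under a molecular clock d = 2μt, so t = d/(2μ) = 0.100694 / (2 × 5.0 × 10^-8) = 1.01 million years.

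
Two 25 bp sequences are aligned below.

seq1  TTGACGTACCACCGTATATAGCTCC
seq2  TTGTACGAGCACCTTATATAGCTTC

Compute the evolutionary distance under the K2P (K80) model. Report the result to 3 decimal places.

0.356

Of 25 sites, 1 differences are transitions and 6 are transversions, so P = 1/25 = 0.04 and Q = 6/25 = 0.24.
Under the Kimura two-parameter model, d = −½ ln(1 − 2P − Q) − ¼ ln(1 − 2Q).
1 − 2P − Q = 0.68, giving −½ ln(0.68) = 0.192831.
1 − 2Q = 0.52, giving −¼ ln(0.52) = 0.163482.
d = 0.192831 + 0.163482 = 0.356313.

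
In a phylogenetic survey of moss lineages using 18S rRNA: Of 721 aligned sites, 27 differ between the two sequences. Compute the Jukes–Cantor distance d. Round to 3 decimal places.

0.038

p = 27/721 ≈ 0.037448.
d = −(3/4) ln(1 − 4p/3) = −0.75 ln(1 − 0.049931) = −0.75 ln(0.950069)
  = −0.75 × (-0.051221) = 0.038416 substitutions/site.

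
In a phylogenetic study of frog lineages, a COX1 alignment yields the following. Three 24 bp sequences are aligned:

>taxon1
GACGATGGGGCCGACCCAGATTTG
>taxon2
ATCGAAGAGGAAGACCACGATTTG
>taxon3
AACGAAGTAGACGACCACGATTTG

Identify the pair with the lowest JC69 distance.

taxon1–taxon2: 8/24 differ, p = 0.333, d = 0.441.
taxon1–taxon3: 7/24 differ, p = 0.292, d = 0.369.
taxon2–taxon3: 4/24 differ, p = 0.167, d = 0.188.
The smallest distance is between taxon2 and taxon3.

taxon2 and taxon3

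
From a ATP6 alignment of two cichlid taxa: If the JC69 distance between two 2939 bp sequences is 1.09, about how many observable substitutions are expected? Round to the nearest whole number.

1689

Invert JC69: p = (3/4)(1 − e^(−4d/3)) = 0.75 × (1 − e^(-1.453333)) = 0.75 × (1 − 0.233790) = 0.574658.
Expected differing sites = pL ≈ 0.574658 × 2939 = 1688.919862 ≈ 1689.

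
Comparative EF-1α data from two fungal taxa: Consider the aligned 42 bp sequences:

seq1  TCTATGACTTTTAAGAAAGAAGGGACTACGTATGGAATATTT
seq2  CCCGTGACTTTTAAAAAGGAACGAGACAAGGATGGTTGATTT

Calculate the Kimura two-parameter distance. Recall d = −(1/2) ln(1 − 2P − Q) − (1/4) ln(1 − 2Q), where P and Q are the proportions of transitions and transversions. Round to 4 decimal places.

Of 42 sites, 8 differences are transitions and 7 are transversions, so P = 8/42 ≈ 0.190476 and Q = 7/42 ≈ 0.166667.
Under the Kimura two-parameter model, d = −½ ln(1 − 2P − Q) − ¼ ln(1 − 2Q).
1 − 2P − Q = 0.452381, giving −½ ln(0.452381) = 0.396615.
1 − 2Q = 0.666666, giving −¼ ln(0.666666) = 0.101367.
d = 0.396615 + 0.101367 = 0.497982.

0.4980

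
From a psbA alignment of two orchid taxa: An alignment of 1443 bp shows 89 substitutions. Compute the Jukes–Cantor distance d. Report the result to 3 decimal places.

0.064

p = 89/1443 ≈ 0.061677.
d = −(3/4) ln(1 − 4p/3) = −0.75 ln(1 − 0.082236) = −0.75 ln(0.917764)
  = −0.75 × (-0.085815) = 0.064361 substitutions/site.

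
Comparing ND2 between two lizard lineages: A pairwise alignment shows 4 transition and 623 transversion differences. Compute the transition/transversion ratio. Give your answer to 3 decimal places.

R = 4/623 = 0.006420… ≈ 0.006 (to 3 d.p.).

0.006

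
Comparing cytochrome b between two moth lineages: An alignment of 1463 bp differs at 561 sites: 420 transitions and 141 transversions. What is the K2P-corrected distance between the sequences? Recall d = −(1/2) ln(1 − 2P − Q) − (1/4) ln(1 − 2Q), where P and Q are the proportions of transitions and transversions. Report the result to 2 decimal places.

0.61

P = 420/1463 ≈ 0.287081 and Q = 141/1463 ≈ 0.096377.
Under the Kimura two-parameter model, d = −½ ln(1 − 2P − Q) − ¼ ln(1 − 2Q).
1 − 2P − Q = 0.329461, giving −½ ln(0.329461) = 0.555149.
1 − 2Q = 0.807246, giving −¼ ln(0.807246) = 0.053532.
d = 0.555149 + 0.053532 = 0.608681.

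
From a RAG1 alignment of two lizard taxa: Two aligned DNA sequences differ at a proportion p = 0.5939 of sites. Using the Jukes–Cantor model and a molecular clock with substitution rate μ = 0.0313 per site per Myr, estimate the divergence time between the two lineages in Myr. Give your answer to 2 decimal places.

d = −(3/4) ln(1 − 4p/3) = −0.75 ln(1 − 0.791867) = −0.75 ln(0.208133)
  = −0.75 × (-1.569578) = 1.177184 substitutions/site.
Under a molecular clock d = 2μt, so t = d/(2μ) = 1.177184 / (2 × 0.0313) = 18.80 Myr.

18.80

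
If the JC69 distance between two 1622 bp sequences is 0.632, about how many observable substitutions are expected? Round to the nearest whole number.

693

Invert JC69: p = (3/4)(1 − e^(−4d/3)) = 0.75 × (1 − e^(-0.842667)) = 0.75 × (1 − 0.430561) = 0.427079.
Expected differing sites = pL ≈ 0.427079 × 1622 = 692.722138 ≈ 693.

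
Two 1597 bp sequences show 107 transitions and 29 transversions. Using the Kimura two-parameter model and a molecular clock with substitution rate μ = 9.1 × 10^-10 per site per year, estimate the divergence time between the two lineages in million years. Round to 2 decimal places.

P = 107/1597 ≈ 0.067001 and Q = 29/1597 ≈ 0.018159.
Under the Kimura two-parameter model, d = −½ ln(1 − 2P − Q) − ¼ ln(1 − 2Q).
1 − 2P − Q = 0.847839, giving −½ ln(0.847839) = 0.082532.
1 − 2Q = 0.963682, giving −¼ ln(0.963682) = 0.009248.
d = 0.082532 + 0.009248 = 0.091780.
Under a molecular clock d = 2μt, so t = d/(2μ) = 0.091780 / (2 × 9.1 × 10^-10) = 50.43 million years.

50.43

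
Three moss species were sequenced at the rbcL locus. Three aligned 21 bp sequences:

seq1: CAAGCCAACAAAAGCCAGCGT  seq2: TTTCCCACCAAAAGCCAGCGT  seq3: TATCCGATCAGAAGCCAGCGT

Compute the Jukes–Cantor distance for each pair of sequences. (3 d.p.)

d(seq1,seq2) = 0.286, d(seq1,seq3) = 0.360, d(seq2,seq3) = 0.220

seq1–seq2: 5/21 sites differ → p ≈ 0.238095, d = −0.75 ln(1 − 0.31746) = 0.286451 ≈ 0.286.
seq1–seq3: 6/21 sites differ → p ≈ 0.285714, d = −0.75 ln(1 − 0.380952) = 0.359679 ≈ 0.360.
seq2–seq3: 4/21 sites differ → p ≈ 0.190476, d = −0.75 ln(1 − 0.253968) = 0.219740 ≈ 0.220.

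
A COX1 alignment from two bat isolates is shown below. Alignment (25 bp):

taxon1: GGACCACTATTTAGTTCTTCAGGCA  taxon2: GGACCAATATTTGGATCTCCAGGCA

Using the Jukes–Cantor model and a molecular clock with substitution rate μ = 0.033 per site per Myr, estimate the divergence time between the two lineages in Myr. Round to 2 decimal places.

The sequences differ at 4 of 25 sites (7, 13, 15, 19), so p = 4/25 = 0.16.
d = −(3/4) ln(1 − 4p/3) = −0.75 ln(1 − 0.213333) = −0.75 ln(0.786667)
  = −0.75 × (-0.239950) = 0.179963 substitutions/site.
Under a molecular clock d = 2μt, so t = d/(2μ) = 0.179963 / (2 × 0.033) = 2.73 Myr.

2.73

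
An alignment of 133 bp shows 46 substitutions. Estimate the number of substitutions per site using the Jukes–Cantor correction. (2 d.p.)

p = 46/133 ≈ 0.345865.
d = −(3/4) ln(1 − 4p/3) = −0.75 ln(1 − 0.461153) = −0.75 ln(0.538847)
  = −0.75 × (-0.618324) = 0.463743 substitutions/site.

0.46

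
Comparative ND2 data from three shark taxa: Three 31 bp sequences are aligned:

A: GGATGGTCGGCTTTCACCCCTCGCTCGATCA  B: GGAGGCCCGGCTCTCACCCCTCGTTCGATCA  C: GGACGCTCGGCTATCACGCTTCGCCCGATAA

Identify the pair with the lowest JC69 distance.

A and B

A–B: 5/31 differ, p = 0.161, d = 0.182.
A–C: 7/31 differ, p = 0.226, d = 0.269.
B–C: 8/31 differ, p = 0.258, d = 0.316.
The smallest distance is between A and B.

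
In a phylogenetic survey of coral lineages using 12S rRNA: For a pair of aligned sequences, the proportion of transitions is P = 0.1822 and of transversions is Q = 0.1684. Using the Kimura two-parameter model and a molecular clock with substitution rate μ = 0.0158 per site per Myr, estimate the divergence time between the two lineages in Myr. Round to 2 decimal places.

15.29

Under the Kimura two-parameter model, d = −½ ln(1 − 2P − Q) − ¼ ln(1 − 2Q).
1 − 2P − Q = 0.4672, giving −½ ln(0.4672) = 0.380499.
1 − 2Q = 0.6632, giving −¼ ln(0.6632) = 0.102670.
d = 0.380499 + 0.102670 = 0.483169.
Under a molecular clock d = 2μt, so t = d/(2μ) = 0.483169 / (2 × 0.0158) = 15.29 Myr.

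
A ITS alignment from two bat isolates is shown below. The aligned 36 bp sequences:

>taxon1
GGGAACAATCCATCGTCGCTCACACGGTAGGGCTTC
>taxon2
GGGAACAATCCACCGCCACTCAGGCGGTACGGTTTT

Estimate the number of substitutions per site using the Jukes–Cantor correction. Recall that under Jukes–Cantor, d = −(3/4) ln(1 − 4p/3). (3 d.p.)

0.264

The sequences differ at 8 of 36 sites (13, 16, 18, 23, 24, 30, 33, 36), so p = 8/36 ≈ 0.222222.
d = −(3/4) ln(1 − 4p/3) = −0.75 ln(1 − 0.296296) = −0.75 ln(0.703704)
  = −0.75 × (-0.351397) = 0.263548 substitutions/site.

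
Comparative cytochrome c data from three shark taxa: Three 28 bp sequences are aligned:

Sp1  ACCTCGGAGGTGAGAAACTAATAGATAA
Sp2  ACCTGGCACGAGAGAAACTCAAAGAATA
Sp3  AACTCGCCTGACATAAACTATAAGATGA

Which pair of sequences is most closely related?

Sp1 and Sp2

Sp1–Sp2: 8/28 differ, p = 0.286, d = 0.360.
Sp1–Sp3: 10/28 differ, p = 0.357, d = 0.485.
Sp2–Sp3: 10/28 differ, p = 0.357, d = 0.485.
The smallest distance is between Sp1 and Sp2.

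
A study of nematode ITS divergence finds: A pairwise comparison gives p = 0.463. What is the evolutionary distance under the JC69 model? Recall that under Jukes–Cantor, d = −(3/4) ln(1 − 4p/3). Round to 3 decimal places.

0.720

d = −(3/4) ln(1 − 4p/3) = −0.75 ln(1 − 0.617333) = −0.75 ln(0.382667)
  = −0.75 × (-0.960590) = 0.720443 substitutions/site.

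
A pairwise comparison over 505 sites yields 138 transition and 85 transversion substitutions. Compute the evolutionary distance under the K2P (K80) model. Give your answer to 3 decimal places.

0.730

P = 138/505 ≈ 0.273267 and Q = 85/505 ≈ 0.168317.
Under the Kimura two-parameter model, d = −½ ln(1 − 2P − Q) − ¼ ln(1 − 2Q).
1 − 2P − Q = 0.285149, giving −½ ln(0.285149) = 0.627372.
1 − 2Q = 0.663366, giving −¼ ln(0.663366) = 0.102607.
d = 0.627372 + 0.102607 = 0.729979.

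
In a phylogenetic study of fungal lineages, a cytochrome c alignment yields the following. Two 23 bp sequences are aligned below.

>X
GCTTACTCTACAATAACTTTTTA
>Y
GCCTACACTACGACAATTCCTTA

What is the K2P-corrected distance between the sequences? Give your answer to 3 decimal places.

Of 23 sites, 6 differences are transitions and 1 are transversions, so P = 6/23 ≈ 0.26087 and Q = 1/23 ≈ 0.043478.
Under the Kimura two-parameter model, d = −½ ln(1 − 2P − Q) − ¼ ln(1 − 2Q).
1 − 2P − Q = 0.434782, giving −½ ln(0.434782) = 0.416455.
1 − 2Q = 0.913044, giving −¼ ln(0.913044) = 0.022743.
d = 0.416455 + 0.022743 = 0.439198.

0.439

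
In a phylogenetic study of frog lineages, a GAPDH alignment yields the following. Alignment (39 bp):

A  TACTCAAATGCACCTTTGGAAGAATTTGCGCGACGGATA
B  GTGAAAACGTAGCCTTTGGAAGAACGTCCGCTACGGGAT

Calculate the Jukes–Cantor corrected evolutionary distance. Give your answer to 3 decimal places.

0.653

The sequences differ at 17 of 39 sites, so p = 17/39 ≈ 0.435897.
d = −(3/4) ln(1 − 4p/3) = −0.75 ln(1 − 0.581196) = −0.75 ln(0.418804)
  = −0.75 × (-0.870352) = 0.652764 substitutions/site.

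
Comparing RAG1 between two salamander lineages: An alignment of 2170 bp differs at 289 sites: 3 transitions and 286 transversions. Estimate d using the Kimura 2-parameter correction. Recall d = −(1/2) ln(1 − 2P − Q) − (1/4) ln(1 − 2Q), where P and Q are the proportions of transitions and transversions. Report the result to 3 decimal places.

P = 3/2170 ≈ 0.001382 and Q = 286/2170 ≈ 0.131797.
Under the Kimura two-parameter model, d = −½ ln(1 − 2P − Q) − ¼ ln(1 − 2Q).
1 − 2P − Q = 0.865439, giving −½ ln(0.865439) = 0.072259.
1 − 2Q = 0.736406, giving −¼ ln(0.736406) = 0.076493.
d = 0.072259 + 0.076493 = 0.148752.

0.149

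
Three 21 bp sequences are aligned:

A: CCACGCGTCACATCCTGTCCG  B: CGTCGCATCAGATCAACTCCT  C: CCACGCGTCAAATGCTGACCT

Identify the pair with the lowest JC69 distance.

A and C

A–B: 8/21 differ, p = 0.381, d = 0.532.
A–C: 4/21 differ, p = 0.190, d = 0.220.
B–C: 9/21 differ, p = 0.429, d = 0.635.
The smallest distance is between A and C.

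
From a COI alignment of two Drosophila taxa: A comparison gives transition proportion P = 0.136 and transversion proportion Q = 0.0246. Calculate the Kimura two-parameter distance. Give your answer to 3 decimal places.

Under the Kimura two-parameter model, d = −½ ln(1 − 2P − Q) − ¼ ln(1 − 2Q).
1 − 2P − Q = 0.7034, giving −½ ln(0.7034) = 0.175915.
1 − 2Q = 0.9508, giving −¼ ln(0.9508) = 0.012613.
d = 0.175915 + 0.012613 = 0.188528.

0.189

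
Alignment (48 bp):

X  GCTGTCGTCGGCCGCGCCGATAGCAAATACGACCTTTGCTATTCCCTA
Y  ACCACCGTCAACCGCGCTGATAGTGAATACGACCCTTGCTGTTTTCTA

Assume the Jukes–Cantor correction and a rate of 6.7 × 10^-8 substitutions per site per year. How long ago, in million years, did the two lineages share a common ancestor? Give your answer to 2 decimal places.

2.51

The sequences differ at 13 of 48 sites, so p = 13/48 ≈ 0.270833.
d = −(3/4) ln(1 − 4p/3) = −0.75 ln(1 − 0.361111) = −0.75 ln(0.638889)
  = −0.75 × (-0.448025) = 0.336019 substitutions/site.
Under a molecular clock d = 2μt, so t = d/(2μ) = 0.336019 / (2 × 6.7 × 10^-8) = 2.51 million years.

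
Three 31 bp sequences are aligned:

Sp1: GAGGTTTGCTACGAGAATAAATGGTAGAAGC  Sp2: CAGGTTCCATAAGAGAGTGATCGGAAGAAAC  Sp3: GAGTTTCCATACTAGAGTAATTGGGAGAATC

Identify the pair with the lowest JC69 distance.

Sp1–Sp2: 11/31 differ, p = 0.355, d = 0.481.
Sp1–Sp3: 9/31 differ, p = 0.290, d = 0.367.
Sp2–Sp3: 8/31 differ, p = 0.258, d = 0.316.
The smallest distance is between Sp2 and Sp3.

Sp2 and Sp3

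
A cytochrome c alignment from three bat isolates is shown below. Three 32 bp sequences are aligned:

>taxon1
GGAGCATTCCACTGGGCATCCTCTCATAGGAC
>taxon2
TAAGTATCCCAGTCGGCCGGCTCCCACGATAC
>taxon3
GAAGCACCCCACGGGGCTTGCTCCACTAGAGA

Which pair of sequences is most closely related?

taxon1 and taxon3

taxon1–taxon2: 14/32 differ, p = 0.438, d = 0.657.
taxon1–taxon3: 12/32 differ, p = 0.375, d = 0.520.
taxon2–taxon3: 16/32 differ, p = 0.500, d = 0.824.
The smallest distance is between taxon1 and taxon3.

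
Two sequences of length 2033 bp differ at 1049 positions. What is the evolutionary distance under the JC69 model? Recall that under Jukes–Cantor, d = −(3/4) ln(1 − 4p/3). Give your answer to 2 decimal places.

0.87

p = 1049/2033 ≈ 0.515986.
d = −(3/4) ln(1 − 4p/3) = −0.75 ln(1 − 0.687981) = −0.75 ln(0.312019)
  = −0.75 × (-1.164691) = 0.873518 substitutions/site.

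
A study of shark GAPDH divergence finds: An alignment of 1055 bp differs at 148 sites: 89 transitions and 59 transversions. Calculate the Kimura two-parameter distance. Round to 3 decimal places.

P = 89/1055 ≈ 0.08436 and Q = 59/1055 ≈ 0.055924.
Under the Kimura two-parameter model, d = −½ ln(1 − 2P − Q) − ¼ ln(1 − 2Q).
1 − 2P − Q = 0.775356, giving −½ ln(0.775356) = 0.127217.
1 − 2Q = 0.888152, giving −¼ ln(0.888152) = 0.029653.
d = 0.127217 + 0.029653 = 0.156870.

0.157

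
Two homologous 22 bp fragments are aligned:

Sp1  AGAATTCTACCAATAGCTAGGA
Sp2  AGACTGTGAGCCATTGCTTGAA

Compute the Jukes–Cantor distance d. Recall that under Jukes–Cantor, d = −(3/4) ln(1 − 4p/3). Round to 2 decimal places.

The sequences differ at 9 of 22 sites (4, 6, 7, 8, 10, 12, 15, 19, 21), so p = 9/22 ≈ 0.409091.
d = −(3/4) ln(1 − 4p/3) = −0.75 ln(1 − 0.545455) = −0.75 ln(0.454545)
  = −0.75 × (-0.788458) = 0.591344 substitutions/site.

0.59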